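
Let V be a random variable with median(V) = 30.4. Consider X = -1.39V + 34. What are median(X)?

A linear map preserves order up to sign, so median(X) = a·median(V) + b = (-1.39)·30.4 + 34 = -8.256.

median(X) = -8.256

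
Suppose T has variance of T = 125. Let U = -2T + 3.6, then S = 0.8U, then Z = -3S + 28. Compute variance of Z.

variance of Z = 2880

variance of U = (-2)²·125 = 500.
variance of S = 0.8²·500 = 320.
variance of Z = (-3)²·320 = 2880.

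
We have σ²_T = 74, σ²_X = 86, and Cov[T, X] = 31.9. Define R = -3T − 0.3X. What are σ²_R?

σ²_R = 731.16

σ²_R = a²·σ²_T + b²·σ²_X + 2ab·Cov[T, X] with a = -3, b = -0.3.
= (-3)²·74 + (-0.3)²·86 + 2·(-3)·(-0.3)·31.9
= 666 + 7.74 + 57.42 = 731.16.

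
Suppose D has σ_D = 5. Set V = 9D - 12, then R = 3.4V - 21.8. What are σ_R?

σ_R = 153

σ_V = |9|·5 = 45.
σ_R = |3.4|·45 = 153.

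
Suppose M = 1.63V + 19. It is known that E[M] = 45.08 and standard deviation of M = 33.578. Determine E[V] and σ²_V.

From M = 1.63V + 19: E[M] = a·E[V] + b, so E[V] = (E[M] − b)/a = (45.08 − 19)/1.63 = 16.
σ²_M = 33.578² = 1127.482084.
σ²_M = a²·σ²_V, so σ²_V = 1127.482084/1.63² = 424.36.

E[V] = 16, σ²_V = 424.36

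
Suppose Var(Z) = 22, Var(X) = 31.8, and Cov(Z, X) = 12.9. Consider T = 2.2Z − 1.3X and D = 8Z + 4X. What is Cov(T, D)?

Cov(T, D) = 201.2

By bilinearity, Cov(T, D) = ac·Var(Z) + bd·Var(X) + (ad+bc)·Cov(Z, X), with a=2.2, b=-1.3, c=8, d=4.
ac·Var(Z) = 2.2·8·22 = 387.2
bd·Var(X) = (-1.3)·4·31.8 = -165.36
(ad+bc)·Cov(Z, X) = (-1.6)·12.9 = -20.64
Cov(T, D) = 387.2 + (-165.36) + (-20.64) = 201.2.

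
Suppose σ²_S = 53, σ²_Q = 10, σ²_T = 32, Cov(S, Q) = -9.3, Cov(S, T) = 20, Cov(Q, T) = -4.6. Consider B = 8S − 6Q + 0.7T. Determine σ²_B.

σ²_B = a²·σ²_S + b²·σ²_Q + c²·σ²_T + 2ab·Cov(S, Q) + 2ac·Cov(S, T) + 2bc·Cov(Q, T), with a = 8, b = -6, c = 0.7.
= 3392 + 360 + 15.68 + 892.8 + 224 + 38.64
= 4923.12.

σ²_B = 4923.12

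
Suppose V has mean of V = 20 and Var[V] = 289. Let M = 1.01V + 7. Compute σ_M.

σ_M = 17.17

M = 1.01V + 7 is linear with a = 1.01, b = 7.
σ_V = √289 = 17.
σ_M = |a|·σ_V = |1.01|·17 = 17.17.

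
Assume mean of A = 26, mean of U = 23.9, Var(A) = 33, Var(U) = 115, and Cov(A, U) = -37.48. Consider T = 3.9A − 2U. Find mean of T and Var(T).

mean of T = 3.9·mean of A + (-2)·mean of U = 3.9·26 + (-2)·23.9 = 53.6.
Var(T) = a²·Var(A) + b²·Var(U) + 2ab·Cov(A, U) with a = 3.9, b = -2.
= 3.9²·33 + (-2)²·115 + 2·3.9·(-2)·(-37.48)
= 501.93 + 460 + 584.688 = 1546.618.

mean of T = 53.6, Var(T) = 1546.618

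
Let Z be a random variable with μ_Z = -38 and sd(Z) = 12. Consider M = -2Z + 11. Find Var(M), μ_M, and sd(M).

Var(M) = 576, μ_M = 87, sd(M) = 24

M = -2Z + 11 is linear with a = -2, b = 11.
Var(Z) = 12² = 144.
Var(M) = a²·Var(Z) = (-2)²·144 = 576 (the additive constant 11 does not affect variance).
μ_M = a·μ_Z + b = (-2)·(-38) + 11 = 87.
sd(M) = |a|·sd(Z) = |-2|·12 = 24.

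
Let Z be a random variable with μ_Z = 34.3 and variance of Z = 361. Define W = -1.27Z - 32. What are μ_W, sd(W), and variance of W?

μ_W = -75.561, sd(W) = 24.13, variance of W = 582.2569

W = -1.27Z - 32 is linear with a = -1.27, b = -32.
μ_W = a·μ_Z + b = (-1.27)·34.3 + (-32) = -75.561.
sd(Z) = √361 = 19.
sd(W) = |a|·sd(Z) = |-1.27|·19 = 24.13.
variance of W = a²·variance of Z = (-1.27)²·361 = 582.2569 (the additive constant -32 does not affect variance).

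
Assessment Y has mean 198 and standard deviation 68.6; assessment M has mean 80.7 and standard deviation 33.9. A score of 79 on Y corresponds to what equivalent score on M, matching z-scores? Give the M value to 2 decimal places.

z = (79 − 198)/68.6 ≈ -1.7347.
M = 80.7 + z·33.9 = 80.7 + (79 − 198)·33.9/68.6 ≈ 21.89.

M = 21.89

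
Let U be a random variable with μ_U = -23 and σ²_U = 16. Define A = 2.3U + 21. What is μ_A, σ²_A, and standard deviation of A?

A = 2.3U + 21 is linear with a = 2.3, b = 21.
μ_A = a·μ_U + b = 2.3·(-23) + 21 = -31.9.
σ²_A = a²·σ²_U = 2.3²·16 = 84.64 (the additive constant 21 does not affect variance).
standard deviation of U = √16 = 4.
standard deviation of A = |a|·standard deviation of U = |2.3|·4 = 9.2.

μ_A = -31.9, σ²_A = 84.64, standard deviation of A = 9.2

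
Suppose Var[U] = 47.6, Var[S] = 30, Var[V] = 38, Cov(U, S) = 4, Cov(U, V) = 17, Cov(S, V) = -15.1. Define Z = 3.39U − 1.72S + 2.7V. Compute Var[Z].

Var[Z] = a²·Var[U] + b²·Var[S] + c²·Var[V] + 2ab·Cov(U, S) + 2ac·Cov(U, V) + 2bc·Cov(S, V), with a = 3.39, b = -1.72, c = 2.7.
= 547.02396 + 88.752 + 277.02 + (-46.6464) + 311.202 + 140.2488
= 1317.60036.

Var[Z] = 1317.60036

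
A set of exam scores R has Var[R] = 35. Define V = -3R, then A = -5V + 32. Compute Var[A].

Var[V] = (-3)²·35 = 315.
Var[A] = (-5)²·315 = 7875.

Var[A] = 7875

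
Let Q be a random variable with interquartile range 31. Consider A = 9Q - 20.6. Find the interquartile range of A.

IQR(A) = 279

Under A = aQ + b, IQR(A) = |a|·IQR(Q) = |9|·31 = 279 (shifts cancel; spread scales by |a|).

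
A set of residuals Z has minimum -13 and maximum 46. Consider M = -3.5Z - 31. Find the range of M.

Range(M) = 206.5

Range of Z = 46 − (-13) = 59.
Range(M) = |a|·Range(Z) = |-3.5|·59 = 206.5.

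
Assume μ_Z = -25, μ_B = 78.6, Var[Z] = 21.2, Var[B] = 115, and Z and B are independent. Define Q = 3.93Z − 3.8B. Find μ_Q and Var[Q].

μ_Q = 3.93·μ_Z + (-3.8)·μ_B = 3.93·(-25) + (-3.8)·78.6 = -396.93.
Var[Q] = a²·Var[Z] + b²·Var[B] + 2ab·Cov(Z, B) with a = 3.93, b = -3.8.
Independence gives Cov(Z, B) = 0.
= 3.93²·21.2 + (-3.8)²·115 + 2·3.93·(-3.8)·0
= 327.43188 + 1660.6 + 0 = 1988.03188.

μ_Q = -396.93, Var[Q] = 1988.03188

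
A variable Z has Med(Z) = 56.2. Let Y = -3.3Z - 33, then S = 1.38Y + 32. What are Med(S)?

Med(Y) = (-3.3)·56.2 + (-33) = -218.46.
Med(S) = 1.38·(-218.46) + 32 = -269.4748.

Med(S) = -269.4748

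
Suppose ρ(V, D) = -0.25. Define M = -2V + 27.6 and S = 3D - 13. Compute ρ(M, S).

ρ(M, S) = 0.25

Linear rescalings preserve |correlation|; the slopes -2 and 3 have opposite signs, so the correlation flips sign: ρ(M, S) = −ρ(V, D) = 0.25.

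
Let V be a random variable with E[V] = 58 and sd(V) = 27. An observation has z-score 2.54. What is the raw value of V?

V = E[V] + z·sd(V) = 58 + 2.54·27 = 126.58.

V = 126.58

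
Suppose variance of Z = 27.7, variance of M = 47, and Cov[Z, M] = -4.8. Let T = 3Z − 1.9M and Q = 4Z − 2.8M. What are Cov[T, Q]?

Cov[T, Q] = 659.24

By bilinearity, Cov[T, Q] = ac·variance of Z + bd·variance of M + (ad+bc)·Cov[Z, M], with a=3, b=-1.9, c=4, d=-2.8.
ac·variance of Z = 3·4·27.7 = 332.4
bd·variance of M = (-1.9)·(-2.8)·47 = 250.04
(ad+bc)·Cov[Z, M] = (-16)·(-4.8) = 76.8
Cov[T, Q] = 332.4 + 250.04 + 76.8 = 659.24.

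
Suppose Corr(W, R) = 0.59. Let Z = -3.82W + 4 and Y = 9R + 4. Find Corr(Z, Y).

Linear rescalings preserve |correlation|; the slopes -3.82 and 9 have opposite signs, so the correlation flips sign: Corr(Z, Y) = −Corr(W, R) = -0.59.

Corr(Z, Y) = -0.59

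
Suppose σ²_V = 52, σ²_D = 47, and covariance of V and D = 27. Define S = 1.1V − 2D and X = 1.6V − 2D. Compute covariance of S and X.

By bilinearity, covariance of S and X = ac·σ²_V + bd·σ²_D + (ad+bc)·covariance of V and D, with a=1.1, b=-2, c=1.6, d=-2.
ac·σ²_V = 1.1·1.6·52 = 91.52
bd·σ²_D = (-2)·(-2)·47 = 188
(ad+bc)·covariance of V and D = (-5.4)·27 = -145.8
covariance of S and X = 91.52 + 188 + (-145.8) = 133.72.

covariance of S and X = 133.72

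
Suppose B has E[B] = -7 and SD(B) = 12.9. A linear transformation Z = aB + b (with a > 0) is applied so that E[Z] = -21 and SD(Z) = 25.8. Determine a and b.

SD(Z) = a·SD(B) (a > 0), so a = 25.8/12.9 = 2.
E[Z] = a·E[B] + b, so b = -21 − 2·(-7) = -7.

a = 2, b = -7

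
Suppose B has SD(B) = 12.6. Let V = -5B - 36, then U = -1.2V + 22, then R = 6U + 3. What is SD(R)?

SD(R) = 453.6

SD(V) = |-5|·12.6 = 63.
SD(U) = |-1.2|·63 = 75.6.
SD(R) = |6|·75.6 = 453.6.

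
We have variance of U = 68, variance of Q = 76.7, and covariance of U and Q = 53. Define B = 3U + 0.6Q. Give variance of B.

variance of B = a²·variance of U + b²·variance of Q + 2ab·covariance of U and Q with a = 3, b = 0.6.
= 3²·68 + 0.6²·76.7 + 2·3·0.6·53
= 612 + 27.612 + 190.8 = 830.412.

variance of B = 830.412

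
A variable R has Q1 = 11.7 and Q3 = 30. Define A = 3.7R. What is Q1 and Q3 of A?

Q1(A) = 43.29, Q3(A) = 111

a = 3.7 > 0: Q1(A) = a·Q1(R)+b = 43.29, Q3(A) = a·Q3(R)+b = 111.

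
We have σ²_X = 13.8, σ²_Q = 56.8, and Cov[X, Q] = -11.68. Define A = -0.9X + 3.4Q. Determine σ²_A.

σ²_A = 739.2676

σ²_A = a²·σ²_X + b²·σ²_Q + 2ab·Cov[X, Q] with a = -0.9, b = 3.4.
= (-0.9)²·13.8 + 3.4²·56.8 + 2·(-0.9)·3.4·(-11.68)
= 11.178 + 656.608 + 71.4816 = 739.2676.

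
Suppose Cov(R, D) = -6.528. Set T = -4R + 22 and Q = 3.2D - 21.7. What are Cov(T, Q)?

Cov(T, Q) = 83.5584

Cov(T, Q) = a·c·Cov(R, D) = (-4)·3.2·(-6.528) = 83.5584. Additive constants drop out.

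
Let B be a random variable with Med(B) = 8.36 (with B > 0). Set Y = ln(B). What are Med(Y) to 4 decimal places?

Med(Y) = 2.1235

ln(B) is monotone on this domain, so Med(Y) = ln(8.36) ≈ 2.1235.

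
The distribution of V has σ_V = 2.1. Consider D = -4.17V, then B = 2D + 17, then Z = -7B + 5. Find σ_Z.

σ_Z = 122.598

σ_D = |-4.17|·2.1 = 8.757.
σ_B = |2|·8.757 = 17.514.
σ_Z = |-7|·17.514 = 122.598.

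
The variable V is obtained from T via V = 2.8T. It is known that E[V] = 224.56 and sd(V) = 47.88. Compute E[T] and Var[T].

From V = 2.8T: E[V] = a·E[T] + b, so E[T] = (E[V] − b)/a = (224.56 − 0)/2.8 = 80.2.
Var[V] = 47.88² = 2292.4944.
Var[V] = a²·Var[T], so Var[T] = 2292.4944/2.8² = 292.41.

E[T] = 80.2, Var[T] = 292.41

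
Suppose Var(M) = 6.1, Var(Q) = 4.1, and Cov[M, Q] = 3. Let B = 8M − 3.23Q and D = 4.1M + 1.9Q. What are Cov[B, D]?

By bilinearity, Cov[B, D] = ac·Var(M) + bd·Var(Q) + (ad+bc)·Cov[M, Q], with a=8, b=-3.23, c=4.1, d=1.9.
ac·Var(M) = 8·4.1·6.1 = 200.08
bd·Var(Q) = (-3.23)·1.9·4.1 = -25.1617
(ad+bc)·Cov[M, Q] = (1.957)·3 = 5.871
Cov[B, D] = 200.08 + (-25.1617) + 5.871 = 180.7893.

Cov[B, D] = 180.7893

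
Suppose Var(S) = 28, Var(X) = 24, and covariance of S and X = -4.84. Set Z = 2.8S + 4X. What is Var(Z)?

Var(Z) = 495.104

Var(Z) = a²·Var(S) + b²·Var(X) + 2ab·covariance of S and X with a = 2.8, b = 4.
= 2.8²·28 + 4²·24 + 2·2.8·4·(-4.84)
= 219.52 + 384 + (-108.416) = 495.104.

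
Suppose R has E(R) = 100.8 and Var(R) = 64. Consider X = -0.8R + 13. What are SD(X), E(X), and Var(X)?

X = -0.8R + 13 is linear with a = -0.8, b = 13.
SD(R) = √64 = 8.
SD(X) = |a|·SD(R) = |-0.8|·8 = 6.4.
E(X) = a·E(R) + b = (-0.8)·100.8 + 13 = -67.64.
Var(X) = a²·Var(R) = (-0.8)²·64 = 40.96 (the additive constant 13 does not affect variance).

SD(X) = 6.4, E(X) = -67.64, Var(X) = 40.96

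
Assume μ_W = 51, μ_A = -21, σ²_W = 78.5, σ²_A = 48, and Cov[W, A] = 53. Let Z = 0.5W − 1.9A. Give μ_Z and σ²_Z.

μ_Z = 65.4, σ²_Z = 92.205

μ_Z = 0.5·μ_W + (-1.9)·μ_A = 0.5·51 + (-1.9)·(-21) = 65.4.
σ²_Z = a²·σ²_W + b²·σ²_A + 2ab·Cov[W, A] with a = 0.5, b = -1.9.
= 0.5²·78.5 + (-1.9)²·48 + 2·0.5·(-1.9)·53
= 19.625 + 173.28 + (-100.7) = 92.205.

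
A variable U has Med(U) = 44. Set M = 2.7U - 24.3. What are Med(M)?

Med(M) = 94.5

A linear map preserves order up to sign, so Med(M) = a·Med(U) + b = 2.7·44 + (-24.3) = 94.5.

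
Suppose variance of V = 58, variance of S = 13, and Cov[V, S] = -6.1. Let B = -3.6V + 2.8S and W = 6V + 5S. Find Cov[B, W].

Cov[B, W] = -1063.48

By bilinearity, Cov[B, W] = ac·variance of V + bd·variance of S + (ad+bc)·Cov[V, S], with a=-3.6, b=2.8, c=6, d=5.
ac·variance of V = (-3.6)·6·58 = -1252.8
bd·variance of S = 2.8·5·13 = 182
(ad+bc)·Cov[V, S] = (-1.2)·(-6.1) = 7.32
Cov[B, W] = -1252.8 + 182 + 7.32 = -1063.48.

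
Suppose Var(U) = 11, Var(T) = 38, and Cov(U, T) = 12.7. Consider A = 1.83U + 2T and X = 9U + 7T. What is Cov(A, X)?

By bilinearity, Cov(A, X) = ac·Var(U) + bd·Var(T) + (ad+bc)·Cov(U, T), with a=1.83, b=2, c=9, d=7.
ac·Var(U) = 1.83·9·11 = 181.17
bd·Var(T) = 2·7·38 = 532
(ad+bc)·Cov(U, T) = (30.81)·12.7 = 391.287
Cov(A, X) = 181.17 + 532 + 391.287 = 1104.457.

Cov(A, X) = 1104.457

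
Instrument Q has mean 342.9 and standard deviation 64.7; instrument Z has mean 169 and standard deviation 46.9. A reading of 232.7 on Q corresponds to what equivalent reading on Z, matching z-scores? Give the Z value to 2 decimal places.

Z = 89.12

z = (232.7 − 342.9)/64.7 ≈ -1.7032.
Z = 169 + z·46.9 = 169 + (232.7 − 342.9)·46.9/64.7 ≈ 89.12.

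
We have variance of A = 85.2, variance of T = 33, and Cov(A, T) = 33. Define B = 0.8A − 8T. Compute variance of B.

variance of B = 1744.128

variance of B = a²·variance of A + b²·variance of T + 2ab·Cov(A, T) with a = 0.8, b = -8.
= 0.8²·85.2 + (-8)²·33 + 2·0.8·(-8)·33
= 54.528 + 2112 + (-422.4) = 1744.128.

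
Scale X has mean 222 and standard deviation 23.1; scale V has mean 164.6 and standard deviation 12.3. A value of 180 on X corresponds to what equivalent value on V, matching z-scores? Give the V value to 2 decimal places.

V = 142.24

z = (180 − 222)/23.1 ≈ -1.8182.
V = 164.6 + z·12.3 = 164.6 + (180 − 222)·12.3/23.1 ≈ 142.24.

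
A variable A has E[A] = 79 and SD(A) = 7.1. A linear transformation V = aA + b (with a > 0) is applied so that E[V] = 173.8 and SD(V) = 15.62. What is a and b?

a = 2.2, b = 0

SD(V) = a·SD(A) (a > 0), so a = 15.62/7.1 = 2.2.
E[V] = a·E[A] + b, so b = 173.8 − 2.2·79 = 0.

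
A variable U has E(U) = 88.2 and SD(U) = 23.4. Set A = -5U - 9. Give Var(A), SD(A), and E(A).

Var(A) = 13689, SD(A) = 117, E(A) = -450

A = -5U - 9 is linear with a = -5, b = -9.
Var(U) = 23.4² = 547.56.
Var(A) = a²·Var(U) = (-5)²·547.56 = 13689 (the additive constant -9 does not affect variance).
SD(A) = |a|·SD(U) = |-5|·23.4 = 117.
E(A) = a·E(U) + b = (-5)·88.2 + (-9) = -450.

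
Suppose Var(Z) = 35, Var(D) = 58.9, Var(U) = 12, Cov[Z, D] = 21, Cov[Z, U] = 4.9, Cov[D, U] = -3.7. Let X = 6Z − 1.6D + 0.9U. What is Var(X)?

Var(X) = a²·Var(Z) + b²·Var(D) + c²·Var(U) + 2ab·Cov[Z, D] + 2ac·Cov[Z, U] + 2bc·Cov[D, U], with a = 6, b = -1.6, c = 0.9.
= 1260 + 150.784 + 9.72 + (-403.2) + 52.92 + 10.656
= 1080.88.

Var(X) = 1080.88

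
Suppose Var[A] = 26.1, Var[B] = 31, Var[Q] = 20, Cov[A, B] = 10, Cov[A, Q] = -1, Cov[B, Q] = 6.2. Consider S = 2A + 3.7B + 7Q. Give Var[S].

Var[S] = a²·Var[A] + b²·Var[B] + c²·Var[Q] + 2ab·Cov[A, B] + 2ac·Cov[A, Q] + 2bc·Cov[B, Q], with a = 2, b = 3.7, c = 7.
= 104.4 + 424.39 + 980 + 148 + (-28) + 321.16
= 1949.95.

Var[S] = 1949.95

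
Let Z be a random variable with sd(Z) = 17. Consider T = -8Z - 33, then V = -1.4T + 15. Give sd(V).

sd(V) = 190.4

sd(T) = |-8|·17 = 136.
sd(V) = |-1.4|·136 = 190.4.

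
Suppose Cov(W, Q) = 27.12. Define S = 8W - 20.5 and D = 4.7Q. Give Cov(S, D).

Cov(S, D) = 1019.712

Cov(S, D) = a·c·Cov(W, Q) = 8·4.7·27.12 = 1019.712. Additive constants drop out.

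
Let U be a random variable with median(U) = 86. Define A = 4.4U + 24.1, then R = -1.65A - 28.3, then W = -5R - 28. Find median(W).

median(W) = 3434.125

median(A) = 4.4·86 + 24.1 = 402.5.
median(R) = (-1.65)·402.5 + (-28.3) = -692.425.
median(W) = (-5)·(-692.425) + (-28) = 3434.125.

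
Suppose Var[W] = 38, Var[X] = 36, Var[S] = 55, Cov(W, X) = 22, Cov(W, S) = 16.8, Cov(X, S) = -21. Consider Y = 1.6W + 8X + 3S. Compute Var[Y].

Var[Y] = a²·Var[W] + b²·Var[X] + c²·Var[S] + 2ab·Cov(W, X) + 2ac·Cov(W, S) + 2bc·Cov(X, S), with a = 1.6, b = 8, c = 3.
= 97.28 + 2304 + 495 + 563.2 + 161.28 + (-1008)
= 2612.76.

Var[Y] = 2612.76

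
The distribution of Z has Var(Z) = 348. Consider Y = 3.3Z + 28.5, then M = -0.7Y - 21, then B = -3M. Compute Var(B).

Var(Y) = 3.3²·348 = 3789.72.
Var(M) = (-0.7)²·3789.72 = 1856.9628.
Var(B) = (-3)²·1856.9628 = 16712.6652.

Var(B) = 16712.6652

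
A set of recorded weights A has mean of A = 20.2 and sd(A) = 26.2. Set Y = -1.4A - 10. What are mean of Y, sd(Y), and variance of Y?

Y = -1.4A - 10 is linear with a = -1.4, b = -10.
mean of Y = a·mean of A + b = (-1.4)·20.2 + (-10) = -38.28.
sd(Y) = |a|·sd(A) = |-1.4|·26.2 = 36.68.
variance of A = 26.2² = 686.44.
variance of Y = a²·variance of A = (-1.4)²·686.44 = 1345.4224 (the additive constant -10 does not affect variance).

mean of Y = -38.28, sd(Y) = 36.68, variance of Y = 1345.4224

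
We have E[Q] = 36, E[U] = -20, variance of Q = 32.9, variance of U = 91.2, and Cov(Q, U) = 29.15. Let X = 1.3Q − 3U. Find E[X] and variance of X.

E[X] = 1.3·E[Q] + (-3)·E[U] = 1.3·36 + (-3)·(-20) = 106.8.
variance of X = a²·variance of Q + b²·variance of U + 2ab·Cov(Q, U) with a = 1.3, b = -3.
= 1.3²·32.9 + (-3)²·91.2 + 2·1.3·(-3)·29.15
= 55.601 + 820.8 + (-227.37) = 649.031.

E[X] = 106.8, variance of X = 649.031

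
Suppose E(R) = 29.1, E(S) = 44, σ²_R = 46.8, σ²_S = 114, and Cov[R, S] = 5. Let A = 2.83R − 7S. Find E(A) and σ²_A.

E(A) = 2.83·E(R) + (-7)·E(S) = 2.83·29.1 + (-7)·44 = -225.647.
σ²_A = a²·σ²_R + b²·σ²_S + 2ab·Cov[R, S] with a = 2.83, b = -7.
= 2.83²·46.8 + (-7)²·114 + 2·2.83·(-7)·5
= 374.81652 + 5586 + (-198.1) = 5762.71652.

E(A) = -225.647, σ²_A = 5762.71652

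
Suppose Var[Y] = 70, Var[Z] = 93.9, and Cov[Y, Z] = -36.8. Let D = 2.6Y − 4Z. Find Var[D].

Var[D] = 2741.04

Var[D] = a²·Var[Y] + b²·Var[Z] + 2ab·Cov[Y, Z] with a = 2.6, b = -4.
= 2.6²·70 + (-4)²·93.9 + 2·2.6·(-4)·(-36.8)
= 473.2 + 1502.4 + 765.44 = 2741.04.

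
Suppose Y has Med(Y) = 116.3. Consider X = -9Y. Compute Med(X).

A linear map preserves order up to sign, so Med(X) = a·Med(Y) + b = (-9)·116.3 = -1046.7.

Med(X) = -1046.7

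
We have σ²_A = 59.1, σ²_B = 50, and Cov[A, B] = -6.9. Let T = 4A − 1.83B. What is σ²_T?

σ²_T = 1214.061

σ²_T = a²·σ²_A + b²·σ²_B + 2ab·Cov[A, B] with a = 4, b = -1.83.
= 4²·59.1 + (-1.83)²·50 + 2·4·(-1.83)·(-6.9)
= 945.6 + 167.445 + 101.016 = 1214.061.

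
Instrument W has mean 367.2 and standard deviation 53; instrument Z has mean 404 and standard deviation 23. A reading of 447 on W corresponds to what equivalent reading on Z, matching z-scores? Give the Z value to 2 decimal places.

Z = 438.63

z = (447 − 367.2)/53 ≈ 1.5057.
Z = 404 + z·23 = 404 + (447 − 367.2)·23/53 ≈ 438.63.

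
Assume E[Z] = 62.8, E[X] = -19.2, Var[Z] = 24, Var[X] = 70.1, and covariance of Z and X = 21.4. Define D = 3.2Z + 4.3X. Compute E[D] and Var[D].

E[D] = 3.2·E[Z] + 4.3·E[X] = 3.2·62.8 + 4.3·(-19.2) = 118.4.
Var[D] = a²·Var[Z] + b²·Var[X] + 2ab·covariance of Z and X with a = 3.2, b = 4.3.
= 3.2²·24 + 4.3²·70.1 + 2·3.2·4.3·21.4
= 245.76 + 1296.149 + 588.928 = 2130.837.

E[D] = 118.4, Var[D] = 2130.837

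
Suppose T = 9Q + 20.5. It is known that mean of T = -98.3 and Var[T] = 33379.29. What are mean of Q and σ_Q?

From T = 9Q + 20.5: mean of T = a·mean of Q + b, so mean of Q = (mean of T − b)/a = (-98.3 − 20.5)/9 = -13.2.
σ_T = √33379.29 = 182.7.
σ_T = |a|·σ_Q, so σ_Q = 182.7/|9| = 20.3.

mean of Q = -13.2, σ_Q = 20.3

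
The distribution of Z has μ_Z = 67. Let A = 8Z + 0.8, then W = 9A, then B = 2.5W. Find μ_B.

μ_A = 8·67 + 0.8 = 536.8.
μ_W = 9·536.8 = 4831.2.
μ_B = 2.5·4831.2 = 12078.

μ_B = 12078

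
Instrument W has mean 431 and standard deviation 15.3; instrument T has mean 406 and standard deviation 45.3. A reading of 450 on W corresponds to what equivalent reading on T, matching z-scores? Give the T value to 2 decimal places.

z = (450 − 431)/15.3 ≈ 1.2418.
T = 406 + z·45.3 = 406 + (450 − 431)·45.3/15.3 ≈ 462.25.

T = 462.25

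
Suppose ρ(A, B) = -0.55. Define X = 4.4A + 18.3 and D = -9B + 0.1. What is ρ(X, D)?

Linear rescalings preserve |correlation|; the slopes 4.4 and -9 have opposite signs, so the correlation flips sign: ρ(X, D) = −ρ(A, B) = 0.55.

ρ(X, D) = 0.55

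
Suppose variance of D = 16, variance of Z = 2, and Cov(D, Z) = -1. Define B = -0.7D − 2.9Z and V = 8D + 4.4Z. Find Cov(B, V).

Cov(B, V) = -88.84

By bilinearity, Cov(B, V) = ac·variance of D + bd·variance of Z + (ad+bc)·Cov(D, Z), with a=-0.7, b=-2.9, c=8, d=4.4.
ac·variance of D = (-0.7)·8·16 = -89.6
bd·variance of Z = (-2.9)·4.4·2 = -25.52
(ad+bc)·Cov(D, Z) = (-26.28)·(-1) = 26.28
Cov(B, V) = -89.6 + (-25.52) + 26.28 = -88.84.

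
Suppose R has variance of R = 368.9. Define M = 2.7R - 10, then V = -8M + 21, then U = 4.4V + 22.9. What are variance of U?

variance of M = 2.7²·368.9 = 2689.281.
variance of V = (-8)²·2689.281 = 172113.984.
variance of U = 4.4²·172113.984 = 3332126.73024.

variance of U = 3332126.73024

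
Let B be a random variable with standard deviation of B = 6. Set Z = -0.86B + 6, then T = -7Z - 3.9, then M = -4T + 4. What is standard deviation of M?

standard deviation of M = 144.48

standard deviation of Z = |-0.86|·6 = 5.16.
standard deviation of T = |-7|·5.16 = 36.12.
standard deviation of M = |-4|·36.12 = 144.48.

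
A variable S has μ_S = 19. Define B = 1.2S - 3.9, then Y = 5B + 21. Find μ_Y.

μ_Y = 115.5

μ_B = 1.2·19 + (-3.9) = 18.9.
μ_Y = 5·18.9 + 21 = 115.5.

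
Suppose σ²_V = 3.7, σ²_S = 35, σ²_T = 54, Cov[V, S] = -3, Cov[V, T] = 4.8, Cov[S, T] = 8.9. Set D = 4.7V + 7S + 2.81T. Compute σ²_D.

σ²_D = a²·σ²_V + b²·σ²_S + c²·σ²_T + 2ab·Cov[V, S] + 2ac·Cov[V, T] + 2bc·Cov[S, T], with a = 4.7, b = 7, c = 2.81.
= 81.733 + 1715 + 426.3894 + (-197.4) + 126.7872 + 350.126
= 2502.6356.

σ²_D = 2502.6356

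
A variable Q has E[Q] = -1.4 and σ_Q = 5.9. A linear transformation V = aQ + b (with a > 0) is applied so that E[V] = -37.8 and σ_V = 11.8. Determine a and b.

a = 2, b = -35

σ_V = a·σ_Q (a > 0), so a = 11.8/5.9 = 2.
E[V] = a·E[Q] + b, so b = -37.8 − 2·(-1.4) = -35.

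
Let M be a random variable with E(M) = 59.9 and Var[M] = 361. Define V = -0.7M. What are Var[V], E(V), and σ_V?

V = -0.7M is linear with a = -0.7, b = 0.
Var[V] = a²·Var[M] = (-0.7)²·361 = 176.89.
E(V) = a·E(M) + b = (-0.7)·59.9 = -41.93.
σ_M = √361 = 19.
σ_V = |a|·σ_M = |-0.7|·19 = 13.3.

Var[V] = 176.89, E(V) = -41.93, σ_V = 13.3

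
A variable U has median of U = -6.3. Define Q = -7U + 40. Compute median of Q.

median of Q = 84.1

A linear map preserves order up to sign, so median of Q = a·median of U + b = (-7)·(-6.3) + 40 = 84.1.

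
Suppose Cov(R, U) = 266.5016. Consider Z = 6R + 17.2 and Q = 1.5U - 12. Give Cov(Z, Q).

Cov(Z, Q) = a·c·Cov(R, U) = 6·1.5·266.5016 = 2398.5144. Additive constants drop out.

Cov(Z, Q) = 2398.5144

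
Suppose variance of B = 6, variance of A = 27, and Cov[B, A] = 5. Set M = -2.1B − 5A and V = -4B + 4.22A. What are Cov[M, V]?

By bilinearity, Cov[M, V] = ac·variance of B + bd·variance of A + (ad+bc)·Cov[B, A], with a=-2.1, b=-5, c=-4, d=4.22.
ac·variance of B = (-2.1)·(-4)·6 = 50.4
bd·variance of A = (-5)·4.22·27 = -569.7
(ad+bc)·Cov[B, A] = (11.138)·5 = 55.69
Cov[M, V] = 50.4 + (-569.7) + 55.69 = -463.61.

Cov[M, V] = -463.61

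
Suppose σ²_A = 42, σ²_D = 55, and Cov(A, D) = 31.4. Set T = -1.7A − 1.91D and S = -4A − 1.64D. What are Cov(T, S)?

Cov(T, S) = 785.3212

By bilinearity, Cov(T, S) = ac·σ²_A + bd·σ²_D + (ad+bc)·Cov(A, D), with a=-1.7, b=-1.91, c=-4, d=-1.64.
ac·σ²_A = (-1.7)·(-4)·42 = 285.6
bd·σ²_D = (-1.91)·(-1.64)·55 = 172.282
(ad+bc)·Cov(A, D) = (10.428)·31.4 = 327.4392
Cov(T, S) = 285.6 + 172.282 + 327.4392 = 785.3212.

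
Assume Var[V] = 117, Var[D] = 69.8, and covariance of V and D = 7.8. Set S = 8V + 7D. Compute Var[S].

Var[S] = a²·Var[V] + b²·Var[D] + 2ab·covariance of V and D with a = 8, b = 7.
= 8²·117 + 7²·69.8 + 2·8·7·7.8
= 7488 + 3420.2 + 873.6 = 11781.8.

Var[S] = 11781.8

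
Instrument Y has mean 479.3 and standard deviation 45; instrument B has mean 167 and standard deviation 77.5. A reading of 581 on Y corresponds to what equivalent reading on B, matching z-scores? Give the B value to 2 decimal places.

z = (581 − 479.3)/45 = 2.26.
B = 167 + z·77.5 = 167 + (581 − 479.3)·77.5/45 = 342.15.

B = 342.15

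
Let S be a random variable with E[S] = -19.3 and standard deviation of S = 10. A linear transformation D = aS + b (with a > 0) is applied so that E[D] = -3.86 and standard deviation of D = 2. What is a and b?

standard deviation of D = a·standard deviation of S (a > 0), so a = 2/10 = 0.2.
E[D] = a·E[S] + b, so b = -3.86 − 0.2·(-19.3) = 0.

a = 0.2, b = 0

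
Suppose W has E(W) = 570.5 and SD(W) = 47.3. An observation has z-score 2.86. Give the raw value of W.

W = E(W) + z·SD(W) = 570.5 + 2.86·47.3 = 705.778.

W = 705.778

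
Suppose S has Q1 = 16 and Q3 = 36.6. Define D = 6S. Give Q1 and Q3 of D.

a = 6 > 0: Q1(D) = a·Q1(S)+b = 96, Q3(D) = a·Q3(S)+b = 219.6.

Q1(D) = 96, Q3(D) = 219.6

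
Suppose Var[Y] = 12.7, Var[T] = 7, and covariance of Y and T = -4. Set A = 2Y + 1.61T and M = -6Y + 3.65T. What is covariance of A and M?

covariance of A and M = -101.8245

By bilinearity, covariance of A and M = ac·Var[Y] + bd·Var[T] + (ad+bc)·covariance of Y and T, with a=2, b=1.61, c=-6, d=3.65.
ac·Var[Y] = 2·(-6)·12.7 = -152.4
bd·Var[T] = 1.61·3.65·7 = 41.1355
(ad+bc)·covariance of Y and T = (-2.36)·(-4) = 9.44
covariance of A and M = -152.4 + 41.1355 + 9.44 = -101.8245.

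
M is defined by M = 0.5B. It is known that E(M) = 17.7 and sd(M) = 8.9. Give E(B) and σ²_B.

E(B) = 35.4, σ²_B = 316.84

From M = 0.5B: E(M) = a·E(B) + b, so E(B) = (E(M) − b)/a = (17.7 − 0)/0.5 = 35.4.
σ²_M = 8.9² = 79.21.
σ²_M = a²·σ²_B, so σ²_B = 79.21/0.5² = 316.84.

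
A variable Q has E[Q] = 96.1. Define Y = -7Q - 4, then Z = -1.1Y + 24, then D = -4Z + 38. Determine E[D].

E[D] = -3035.48

E[Y] = (-7)·96.1 + (-4) = -676.7.
E[Z] = (-1.1)·(-676.7) + 24 = 768.37.
E[D] = (-4)·768.37 + 38 = -3035.48.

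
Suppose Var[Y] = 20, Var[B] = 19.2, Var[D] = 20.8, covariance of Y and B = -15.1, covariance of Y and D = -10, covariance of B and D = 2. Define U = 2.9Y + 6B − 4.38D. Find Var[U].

Var[U] = 881.87552

Var[U] = a²·Var[Y] + b²·Var[B] + c²·Var[D] + 2ab·covariance of Y and B + 2ac·covariance of Y and D + 2bc·covariance of B and D, with a = 2.9, b = 6, c = -4.38.
= 168.2 + 691.2 + 399.03552 + (-525.48) + 254.04 + (-105.12)
= 881.87552.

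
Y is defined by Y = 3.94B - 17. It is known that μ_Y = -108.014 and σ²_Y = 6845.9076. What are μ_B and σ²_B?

μ_B = -23.1, σ²_B = 441

From Y = 3.94B - 17: μ_Y = a·μ_B + b, so μ_B = (μ_Y − b)/a = (-108.014 − (-17))/3.94 = -23.1.
σ²_Y = a²·σ²_B, so σ²_B = 6845.9076/3.94² = 441.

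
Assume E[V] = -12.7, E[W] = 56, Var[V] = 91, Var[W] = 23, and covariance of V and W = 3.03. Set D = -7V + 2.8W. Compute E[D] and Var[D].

E[D] = (-7)·E[V] + 2.8·E[W] = (-7)·(-12.7) + 2.8·56 = 245.7.
Var[D] = a²·Var[V] + b²·Var[W] + 2ab·covariance of V and W with a = -7, b = 2.8.
= (-7)²·91 + 2.8²·23 + 2·(-7)·2.8·3.03
= 4459 + 180.32 + (-118.776) = 4520.544.

E[D] = 245.7, Var[D] = 4520.544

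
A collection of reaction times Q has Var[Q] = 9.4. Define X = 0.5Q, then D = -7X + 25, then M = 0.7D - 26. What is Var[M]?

Var[X] = 0.5²·9.4 = 2.35.
Var[D] = (-7)²·2.35 = 115.15.
Var[M] = 0.7²·115.15 = 56.4235.

Var[M] = 56.4235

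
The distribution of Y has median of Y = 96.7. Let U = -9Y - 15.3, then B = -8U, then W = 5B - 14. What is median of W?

median of W = 35410

median of U = (-9)·96.7 + (-15.3) = -885.6.
median of B = (-8)·(-885.6) = 7084.8.
median of W = 5·7084.8 + (-14) = 35410.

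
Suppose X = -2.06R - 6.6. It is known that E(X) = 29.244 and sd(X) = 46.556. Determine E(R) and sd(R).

E(R) = -17.4, sd(R) = 22.6

From X = -2.06R - 6.6: E(X) = a·E(R) + b, so E(R) = (E(X) − b)/a = (29.244 − (-6.6))/(-2.06) = -17.4.
sd(X) = |a|·sd(R), so sd(R) = 46.556/|-2.06| = 22.6.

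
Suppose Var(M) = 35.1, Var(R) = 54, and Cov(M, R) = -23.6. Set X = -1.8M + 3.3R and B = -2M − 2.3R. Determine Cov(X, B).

By bilinearity, Cov(X, B) = ac·Var(M) + bd·Var(R) + (ad+bc)·Cov(M, R), with a=-1.8, b=3.3, c=-2, d=-2.3.
ac·Var(M) = (-1.8)·(-2)·35.1 = 126.36
bd·Var(R) = 3.3·(-2.3)·54 = -409.86
(ad+bc)·Cov(M, R) = (-2.46)·(-23.6) = 58.056
Cov(X, B) = 126.36 + (-409.86) + 58.056 = -225.444.

Cov(X, B) = -225.444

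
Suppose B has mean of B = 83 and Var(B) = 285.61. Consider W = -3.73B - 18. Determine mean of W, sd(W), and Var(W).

W = -3.73B - 18 is linear with a = -3.73, b = -18.
mean of W = a·mean of B + b = (-3.73)·83 + (-18) = -327.59.
sd(B) = √285.61 = 16.9.
sd(W) = |a|·sd(B) = |-3.73|·16.9 = 63.037.
Var(W) = a²·Var(B) = (-3.73)²·285.61 = 3973.663369 (the additive constant -18 does not affect variance).

mean of W = -327.59, sd(W) = 63.037, Var(W) = 3973.663369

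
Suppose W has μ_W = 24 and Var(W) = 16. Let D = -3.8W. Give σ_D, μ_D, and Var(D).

σ_D = 15.2, μ_D = -91.2, Var(D) = 231.04

D = -3.8W is linear with a = -3.8, b = 0.
σ_W = √16 = 4.
σ_D = |a|·σ_W = |-3.8|·4 = 15.2.
μ_D = a·μ_W + b = (-3.8)·24 = -91.2.
Var(D) = a²·Var(W) = (-3.8)²·16 = 231.04.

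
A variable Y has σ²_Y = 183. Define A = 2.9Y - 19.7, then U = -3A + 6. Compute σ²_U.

σ²_U = 13851.27

σ²_A = 2.9²·183 = 1539.03.
σ²_U = (-3)²·1539.03 = 13851.27.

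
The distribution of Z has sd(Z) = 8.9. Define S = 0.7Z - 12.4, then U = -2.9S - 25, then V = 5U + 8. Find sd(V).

sd(V) = 90.335

sd(S) = |0.7|·8.9 = 6.23.
sd(U) = |-2.9|·6.23 = 18.067.
sd(V) = |5|·18.067 = 90.335.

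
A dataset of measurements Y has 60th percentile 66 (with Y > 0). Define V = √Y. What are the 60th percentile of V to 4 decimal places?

√Y is increasing, so P_{60}(V) = g(P_{60}(Y)) ≈ 8.124.

60th percentile of V = 8.124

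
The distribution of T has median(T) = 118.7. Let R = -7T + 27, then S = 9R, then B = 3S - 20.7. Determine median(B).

median(R) = (-7)·118.7 + 27 = -803.9.
median(S) = 9·(-803.9) = -7235.1.
median(B) = 3·(-7235.1) + (-20.7) = -21726.

median(B) = -21726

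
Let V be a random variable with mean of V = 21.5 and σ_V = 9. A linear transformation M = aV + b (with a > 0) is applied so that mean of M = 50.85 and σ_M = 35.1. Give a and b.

a = 3.9, b = -33

σ_M = a·σ_V (a > 0), so a = 35.1/9 = 3.9.
mean of M = a·mean of V + b, so b = 50.85 − 3.9·21.5 = -33.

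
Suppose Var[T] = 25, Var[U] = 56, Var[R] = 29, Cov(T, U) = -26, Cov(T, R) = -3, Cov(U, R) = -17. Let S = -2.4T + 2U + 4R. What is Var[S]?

Var[S] = 867.2

Var[S] = a²·Var[T] + b²·Var[U] + c²·Var[R] + 2ab·Cov(T, U) + 2ac·Cov(T, R) + 2bc·Cov(U, R), with a = -2.4, b = 2, c = 4.
= 144 + 224 + 464 + 249.6 + 57.6 + (-272)
= 867.2.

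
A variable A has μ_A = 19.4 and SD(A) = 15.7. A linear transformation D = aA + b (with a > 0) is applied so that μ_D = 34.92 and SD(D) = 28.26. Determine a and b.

SD(D) = a·SD(A) (a > 0), so a = 28.26/15.7 = 1.8.
μ_D = a·μ_A + b, so b = 34.92 − 1.8·19.4 = 0.

a = 1.8, b = 0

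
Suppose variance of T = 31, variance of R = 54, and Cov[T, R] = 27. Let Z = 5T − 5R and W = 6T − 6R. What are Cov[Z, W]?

Cov[Z, W] = 930

By bilinearity, Cov[Z, W] = ac·variance of T + bd·variance of R + (ad+bc)·Cov[T, R], with a=5, b=-5, c=6, d=-6.
ac·variance of T = 5·6·31 = 930
bd·variance of R = (-5)·(-6)·54 = 1620
(ad+bc)·Cov[T, R] = (-60)·27 = -1620
Cov[Z, W] = 930 + 1620 + (-1620) = 930.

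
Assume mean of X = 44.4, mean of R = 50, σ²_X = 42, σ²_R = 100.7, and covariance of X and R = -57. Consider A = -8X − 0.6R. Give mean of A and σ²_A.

mean of A = (-8)·mean of X + (-0.6)·mean of R = (-8)·44.4 + (-0.6)·50 = -385.2.
σ²_A = a²·σ²_X + b²·σ²_R + 2ab·covariance of X and R with a = -8, b = -0.6.
= (-8)²·42 + (-0.6)²·100.7 + 2·(-8)·(-0.6)·(-57)
= 2688 + 36.252 + (-547.2) = 2177.052.

mean of A = -385.2, σ²_A = 2177.052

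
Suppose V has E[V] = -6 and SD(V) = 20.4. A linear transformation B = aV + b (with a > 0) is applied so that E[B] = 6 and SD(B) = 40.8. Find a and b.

a = 2, b = 18

SD(B) = a·SD(V) (a > 0), so a = 40.8/20.4 = 2.
E[B] = a·E[V] + b, so b = 6 − 2·(-6) = 18.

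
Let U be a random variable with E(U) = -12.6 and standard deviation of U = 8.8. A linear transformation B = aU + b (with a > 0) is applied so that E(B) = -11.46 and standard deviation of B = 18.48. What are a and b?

standard deviation of B = a·standard deviation of U (a > 0), so a = 18.48/8.8 = 2.1.
E(B) = a·E(U) + b, so b = -11.46 − 2.1·(-12.6) = 15.

a = 2.1, b = 15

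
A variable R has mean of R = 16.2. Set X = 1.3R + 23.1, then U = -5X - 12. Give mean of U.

mean of X = 1.3·16.2 + 23.1 = 44.16.
mean of U = (-5)·44.16 + (-12) = -232.8.

mean of U = -232.8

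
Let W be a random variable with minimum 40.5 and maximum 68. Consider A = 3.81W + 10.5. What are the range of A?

Range of W = 68 − 40.5 = 27.5.
Range(A) = |a|·Range(W) = |3.81|·27.5 = 104.775.

Range(A) = 104.775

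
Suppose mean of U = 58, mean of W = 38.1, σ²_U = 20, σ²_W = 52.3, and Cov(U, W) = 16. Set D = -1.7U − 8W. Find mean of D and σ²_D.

mean of D = -403.4, σ²_D = 3840.2

mean of D = (-1.7)·mean of U + (-8)·mean of W = (-1.7)·58 + (-8)·38.1 = -403.4.
σ²_D = a²·σ²_U + b²·σ²_W + 2ab·Cov(U, W) with a = -1.7, b = -8.
= (-1.7)²·20 + (-8)²·52.3 + 2·(-1.7)·(-8)·16
= 57.8 + 3347.2 + 435.2 = 3840.2.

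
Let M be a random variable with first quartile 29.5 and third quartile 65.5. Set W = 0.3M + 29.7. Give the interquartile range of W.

IQR(W) = 10.8

IQR of M = Q3 − Q1 = 65.5 − 29.5 = 36.
Under W = aM + b, IQR(W) = |a|·IQR(M) = |0.3|·36 = 10.8 (shifts cancel; spread scales by |a|).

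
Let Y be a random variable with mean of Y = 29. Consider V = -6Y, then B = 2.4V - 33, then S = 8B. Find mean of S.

mean of V = (-6)·29 = -174.
mean of B = 2.4·(-174) + (-33) = -450.6.
mean of S = 8·(-450.6) = -3604.8.

mean of S = -3604.8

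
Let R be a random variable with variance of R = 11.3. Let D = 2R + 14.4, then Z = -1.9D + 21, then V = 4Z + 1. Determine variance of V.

variance of D = 2²·11.3 = 45.2.
variance of Z = (-1.9)²·45.2 = 163.172.
variance of V = 4²·163.172 = 2610.752.

variance of V = 2610.752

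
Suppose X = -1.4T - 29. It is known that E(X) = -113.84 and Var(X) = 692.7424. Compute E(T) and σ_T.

From X = -1.4T - 29: E(X) = a·E(T) + b, so E(T) = (E(X) − b)/a = (-113.84 − (-29))/(-1.4) = 60.6.
σ_X = √692.7424 = 26.32.
σ_X = |a|·σ_T, so σ_T = 26.32/|-1.4| = 18.8.

E(T) = 60.6, σ_T = 18.8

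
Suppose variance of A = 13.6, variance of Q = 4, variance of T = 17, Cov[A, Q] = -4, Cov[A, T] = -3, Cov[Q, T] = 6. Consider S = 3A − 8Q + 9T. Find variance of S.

variance of S = a²·variance of A + b²·variance of Q + c²·variance of T + 2ab·Cov[A, Q] + 2ac·Cov[A, T] + 2bc·Cov[Q, T], with a = 3, b = -8, c = 9.
= 122.4 + 256 + 1377 + 192 + (-162) + (-864)
= 921.4.

variance of S = 921.4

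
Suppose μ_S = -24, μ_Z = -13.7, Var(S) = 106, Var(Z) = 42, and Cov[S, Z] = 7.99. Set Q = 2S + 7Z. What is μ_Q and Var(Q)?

μ_Q = -143.9, Var(Q) = 2705.72

μ_Q = 2·μ_S + 7·μ_Z = 2·(-24) + 7·(-13.7) = -143.9.
Var(Q) = a²·Var(S) + b²·Var(Z) + 2ab·Cov[S, Z] with a = 2, b = 7.
= 2²·106 + 7²·42 + 2·2·7·7.99
= 424 + 2058 + 223.72 = 2705.72.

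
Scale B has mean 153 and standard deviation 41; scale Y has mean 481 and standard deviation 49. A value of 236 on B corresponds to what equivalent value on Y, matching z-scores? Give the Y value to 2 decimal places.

z = (236 − 153)/41 ≈ 2.0244.
Y = 481 + z·49 = 481 + (236 − 153)·49/41 ≈ 580.20.

Y = 580.20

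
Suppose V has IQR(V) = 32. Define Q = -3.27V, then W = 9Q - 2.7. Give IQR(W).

IQR(Q) = |-3.27|·32 = 104.64.
IQR(W) = |9|·104.64 = 941.76.

IQR(W) = 941.76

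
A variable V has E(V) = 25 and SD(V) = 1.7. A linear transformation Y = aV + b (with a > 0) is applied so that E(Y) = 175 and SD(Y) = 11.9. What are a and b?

SD(Y) = a·SD(V) (a > 0), so a = 11.9/1.7 = 7.
E(Y) = a·E(V) + b, so b = 175 − 7·25 = 0.

a = 7, b = 0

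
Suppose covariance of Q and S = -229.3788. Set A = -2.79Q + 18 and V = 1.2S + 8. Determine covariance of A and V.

covariance of A and V = a·c·covariance of Q and S = (-2.79)·1.2·(-229.3788) = 767.9602224. Additive constants drop out.

covariance of A and V = 767.9602224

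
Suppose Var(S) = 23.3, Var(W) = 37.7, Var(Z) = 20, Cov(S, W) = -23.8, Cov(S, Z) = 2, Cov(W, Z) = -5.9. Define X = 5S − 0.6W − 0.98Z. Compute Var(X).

Var(X) = a²·Var(S) + b²·Var(W) + c²·Var(Z) + 2ab·Cov(S, W) + 2ac·Cov(S, Z) + 2bc·Cov(W, Z), with a = 5, b = -0.6, c = -0.98.
= 582.5 + 13.572 + 19.208 + 142.8 + (-19.6) + (-6.9384)
= 731.5416.

Var(X) = 731.5416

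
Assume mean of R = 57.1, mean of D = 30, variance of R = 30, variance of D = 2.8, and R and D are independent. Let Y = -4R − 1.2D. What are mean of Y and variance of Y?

mean of Y = -264.4, variance of Y = 484.032

mean of Y = (-4)·mean of R + (-1.2)·mean of D = (-4)·57.1 + (-1.2)·30 = -264.4.
variance of Y = a²·variance of R + b²·variance of D + 2ab·Cov[R, D] with a = -4, b = -1.2.
Independence gives Cov[R, D] = 0.
= (-4)²·30 + (-1.2)²·2.8 + 2·(-4)·(-1.2)·0
= 480 + 4.032 + 0 = 484.032.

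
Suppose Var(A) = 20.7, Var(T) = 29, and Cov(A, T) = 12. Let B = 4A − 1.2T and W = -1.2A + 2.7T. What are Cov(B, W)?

By bilinearity, Cov(B, W) = ac·Var(A) + bd·Var(T) + (ad+bc)·Cov(A, T), with a=4, b=-1.2, c=-1.2, d=2.7.
ac·Var(A) = 4·(-1.2)·20.7 = -99.36
bd·Var(T) = (-1.2)·2.7·29 = -93.96
(ad+bc)·Cov(A, T) = (12.24)·12 = 146.88
Cov(B, W) = -99.36 + (-93.96) + 146.88 = -46.44.

Cov(B, W) = -46.44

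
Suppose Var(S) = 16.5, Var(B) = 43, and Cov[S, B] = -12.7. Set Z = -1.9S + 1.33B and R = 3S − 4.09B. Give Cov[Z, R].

By bilinearity, Cov[Z, R] = ac·Var(S) + bd·Var(B) + (ad+bc)·Cov[S, B], with a=-1.9, b=1.33, c=3, d=-4.09.
ac·Var(S) = (-1.9)·3·16.5 = -94.05
bd·Var(B) = 1.33·(-4.09)·43 = -233.9071
(ad+bc)·Cov[S, B] = (11.761)·(-12.7) = -149.3647
Cov[Z, R] = -94.05 + (-233.9071) + (-149.3647) = -477.3218.

Cov[Z, R] = -477.3218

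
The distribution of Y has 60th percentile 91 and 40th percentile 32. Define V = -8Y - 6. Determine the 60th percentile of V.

Since a = -8 < 0 the transformation is decreasing, reversing order: the 60th percentile of V corresponds to the 40th percentile of Y.
So P_{60}(V) = a·P_{40}(Y) + b = (-8)·32 + (-6) = -262.

60th percentile of V = -262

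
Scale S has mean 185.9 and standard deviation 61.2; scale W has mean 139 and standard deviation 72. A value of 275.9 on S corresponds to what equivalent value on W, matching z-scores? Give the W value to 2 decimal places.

W = 244.88

z = (275.9 − 185.9)/61.2 ≈ 1.4706.
W = 139 + z·72 = 139 + (275.9 − 185.9)·72/61.2 ≈ 244.88.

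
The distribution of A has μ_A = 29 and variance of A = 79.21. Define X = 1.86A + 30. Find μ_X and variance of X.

X = 1.86A + 30 is linear with a = 1.86, b = 30.
μ_X = a·μ_A + b = 1.86·29 + 30 = 83.94.
variance of X = a²·variance of A = 1.86²·79.21 = 274.034916 (the additive constant 30 does not affect variance).

μ_X = 83.94, variance of X = 274.034916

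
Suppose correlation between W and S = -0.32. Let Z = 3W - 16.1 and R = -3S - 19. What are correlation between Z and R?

correlation between Z and R = 0.32

Linear rescalings preserve |correlation|; the slopes 3 and -3 have opposite signs, so the correlation flips sign: correlation between Z and R = −correlation between W and S = 0.32.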